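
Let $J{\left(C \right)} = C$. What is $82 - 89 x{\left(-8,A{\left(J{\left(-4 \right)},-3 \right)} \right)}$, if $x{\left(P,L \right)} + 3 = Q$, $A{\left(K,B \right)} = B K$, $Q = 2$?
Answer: $171$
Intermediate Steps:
$x{\left(P,L \right)} = -1$ ($x{\left(P,L \right)} = -3 + 2 = -1$)
$82 - 89 x{\left(-8,A{\left(J{\left(-4 \right)},-3 \right)} \right)} = 82 - -89 = 82 + 89 = 171$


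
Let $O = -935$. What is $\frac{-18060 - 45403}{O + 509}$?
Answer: $\frac{63463}{426} \approx 148.97$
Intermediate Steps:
$\frac{-18060 - 45403}{O + 509} = \frac{-18060 - 45403}{-935 + 509} = - \frac{63463}{-426} = \left(-63463\right) \left(- \frac{1}{426}\right) = \frac{63463}{426}$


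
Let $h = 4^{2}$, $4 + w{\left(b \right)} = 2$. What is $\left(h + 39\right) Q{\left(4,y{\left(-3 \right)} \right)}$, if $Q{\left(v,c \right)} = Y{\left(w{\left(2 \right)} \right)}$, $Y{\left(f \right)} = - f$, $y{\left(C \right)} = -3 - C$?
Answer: $110$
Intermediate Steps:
$w{\left(b \right)} = -2$ ($w{\left(b \right)} = -4 + 2 = -2$)
$Q{\left(v,c \right)} = 2$ ($Q{\left(v,c \right)} = \left(-1\right) \left(-2\right) = 2$)
$h = 16$
$\left(h + 39\right) Q{\left(4,y{\left(-3 \right)} \right)} = \left(16 + 39\right) 2 = 55 \cdot 2 = 110$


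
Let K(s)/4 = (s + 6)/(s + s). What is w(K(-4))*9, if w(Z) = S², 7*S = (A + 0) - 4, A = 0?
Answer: 144/49 ≈ 2.9388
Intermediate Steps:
K(s) = 2*(6 + s)/s (K(s) = 4*((s + 6)/(s + s)) = 4*((6 + s)/((2*s))) = 4*((6 + s)*(1/(2*s))) = 4*((6 + s)/(2*s)) = 2*(6 + s)/s)
S = -4/7 (S = ((0 + 0) - 4)/7 = (0 - 4)/7 = (⅐)*(-4) = -4/7 ≈ -0.57143)
w(Z) = 16/49 (w(Z) = (-4/7)² = 16/49)
w(K(-4))*9 = (16/49)*9 = 144/49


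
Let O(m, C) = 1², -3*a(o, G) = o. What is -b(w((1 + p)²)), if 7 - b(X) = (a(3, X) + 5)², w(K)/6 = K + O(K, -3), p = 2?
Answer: 9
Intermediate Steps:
a(o, G) = -o/3
O(m, C) = 1
w(K) = 6 + 6*K (w(K) = 6*(K + 1) = 6*(1 + K) = 6 + 6*K)
b(X) = -9 (b(X) = 7 - (-⅓*3 + 5)² = 7 - (-1 + 5)² = 7 - 1*4² = 7 - 1*16 = 7 - 16 = -9)
-b(w((1 + p)²)) = -1*(-9) = 9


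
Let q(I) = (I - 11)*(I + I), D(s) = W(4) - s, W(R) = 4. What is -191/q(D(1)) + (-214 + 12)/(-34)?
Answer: 8095/816 ≈ 9.9203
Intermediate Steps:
D(s) = 4 - s
q(I) = 2*I*(-11 + I) (q(I) = (-11 + I)*(2*I) = 2*I*(-11 + I))
-191/q(D(1)) + (-214 + 12)/(-34) = -191*1/(2*(-11 + (4 - 1*1))*(4 - 1*1)) + (-214 + 12)/(-34) = -191*1/(2*(-11 + (4 - 1))*(4 - 1)) - 202*(-1/34) = -191*1/(6*(-11 + 3)) + 101/17 = -191/(2*3*(-8)) + 101/17 = -191/(-48) + 101/17 = -191*(-1/48) + 101/17 = 191/48 + 101/17 = 8095/816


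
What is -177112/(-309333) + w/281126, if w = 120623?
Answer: 87103462571/86961548958 ≈ 1.0016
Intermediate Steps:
-177112/(-309333) + w/281126 = -177112/(-309333) + 120623/281126 = -177112*(-1/309333) + 120623*(1/281126) = 177112/309333 + 120623/281126 = 87103462571/86961548958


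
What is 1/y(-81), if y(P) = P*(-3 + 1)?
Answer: 1/162 ≈ 0.0061728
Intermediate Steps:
y(P) = -2*P (y(P) = P*(-2) = -2*P)
1/y(-81) = 1/(-2*(-81)) = 1/162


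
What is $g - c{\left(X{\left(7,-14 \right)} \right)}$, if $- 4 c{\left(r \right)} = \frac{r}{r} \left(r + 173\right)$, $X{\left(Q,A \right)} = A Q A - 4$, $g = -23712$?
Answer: $- \frac{93307}{4} \approx -23327.0$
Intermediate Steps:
$X{\left(Q,A \right)} = -4 + Q A^{2}$ ($X{\left(Q,A \right)} = Q A^{2} - 4 = -4 + Q A^{2}$)
$c{\left(r \right)} = - \frac{173}{4} - \frac{r}{4}$ ($c{\left(r \right)} = - \frac{\frac{r}{r} \left(r + 173\right)}{4} = - \frac{1 \left(173 + r\right)}{4} = - \frac{173 + r}{4} = - \frac{173}{4} - \frac{r}{4}$)
$g - c{\left(X{\left(7,-14 \right)} \right)} = -23712 - \left(- \frac{173}{4} - \frac{-4 + 7 \left(-14\right)^{2}}{4}\right) = -23712 - \left(- \frac{173}{4} - \frac{-4 + 7 \cdot 196}{4}\right) = -23712 - \left(- \frac{173}{4} - \frac{-4 + 1372}{4}\right) = -23712 - \left(- \frac{173}{4} - 342\right) = -23712 - - \frac{1541}{4} = -23712 + \frac{1541}{4} = - \frac{93307}{4}$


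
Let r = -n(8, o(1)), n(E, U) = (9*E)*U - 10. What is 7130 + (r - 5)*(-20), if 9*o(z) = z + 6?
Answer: 8150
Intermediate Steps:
o(z) = 2/3 + z/9 (o(z) = (z + 6)/9 = (6 + z)/9 = 2/3 + z/9)
n(E, U) = -10 + 9*E*U (n(E, U) = 9*E*U - 10 = -10 + 9*E*U)
r = -46 (r = -(-10 + 9*8*(2/3 + (1/9)*1)) = -(-10 + 9*8*(2/3 + 1/9)) = -(-10 + 9*8*(7/9)) = -(-10 + 56) = -1*46 = -46)
7130 + (r - 5)*(-20) = 7130 + (-46 - 5)*(-20) = 7130 - 51*(-20) = 7130 + 1020 = 8150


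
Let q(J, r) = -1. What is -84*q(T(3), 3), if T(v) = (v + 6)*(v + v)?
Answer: 84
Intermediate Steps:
T(v) = 2*v*(6 + v) (T(v) = (6 + v)*(2*v) = 2*v*(6 + v))
-84*q(T(3), 3) = -84*(-1) = 84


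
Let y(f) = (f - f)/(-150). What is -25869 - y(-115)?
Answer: -25869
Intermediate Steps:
y(f) = 0 (y(f) = 0*(-1/150) = 0)
-25869 - y(-115) = -25869 - 1*0 = -25869 + 0 = -25869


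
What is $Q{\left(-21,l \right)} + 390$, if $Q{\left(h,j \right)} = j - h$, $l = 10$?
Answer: $421$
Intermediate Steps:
$Q{\left(-21,l \right)} + 390 = \left(10 - -21\right) + 390 = \left(10 + 21\right) + 390 = 31 + 390 = 421$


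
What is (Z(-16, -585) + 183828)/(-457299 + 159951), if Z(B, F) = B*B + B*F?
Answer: -48361/74337 ≈ -0.65056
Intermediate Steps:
Z(B, F) = B**2 + B*F
(Z(-16, -585) + 183828)/(-457299 + 159951) = (-16*(-16 - 585) + 183828)/(-457299 + 159951) = (-16*(-601) + 183828)/(-297348) = (9616 + 183828)*(-1/297348) = 193444*(-1/297348) = -48361/74337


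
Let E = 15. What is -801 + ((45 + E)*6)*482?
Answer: 172719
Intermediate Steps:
-801 + ((45 + E)*6)*482 = -801 + ((45 + 15)*6)*482 = -801 + (60*6)*482 = -801 + 360*482 = -801 + 173520 = 172719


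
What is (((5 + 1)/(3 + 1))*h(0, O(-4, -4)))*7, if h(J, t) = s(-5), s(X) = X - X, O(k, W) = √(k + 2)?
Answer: 0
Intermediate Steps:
O(k, W) = √(2 + k)
s(X) = 0
h(J, t) = 0
(((5 + 1)/(3 + 1))*h(0, O(-4, -4)))*7 = (((5 + 1)/(3 + 1))*0)*7 = ((6/4)*0)*7 = ((6*(¼))*0)*7 = ((3/2)*0)*7 = 0*7 = 0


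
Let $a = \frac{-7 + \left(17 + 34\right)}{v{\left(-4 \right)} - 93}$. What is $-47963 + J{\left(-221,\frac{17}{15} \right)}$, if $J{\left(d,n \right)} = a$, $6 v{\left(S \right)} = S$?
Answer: $- \frac{13477735}{281} \approx -47964.0$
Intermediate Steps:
$v{\left(S \right)} = \frac{S}{6}$
$a = - \frac{132}{281}$ ($a = \frac{-7 + \left(17 + 34\right)}{\frac{1}{6} \left(-4\right) - 93} = \frac{-7 + 51}{- \frac{2}{3} - 93} = \frac{44}{- \frac{281}{3}} = 44 \left(- \frac{3}{281}\right) = - \frac{132}{281} \approx -0.46975$)
$J{\left(d,n \right)} = - \frac{132}{281}$
$-47963 + J{\left(-221,\frac{17}{15} \right)} = -47963 - \frac{132}{281} = - \frac{13477735}{281}$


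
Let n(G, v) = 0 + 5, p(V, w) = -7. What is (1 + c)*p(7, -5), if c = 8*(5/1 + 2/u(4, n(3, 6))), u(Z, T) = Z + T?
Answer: -2695/9 ≈ -299.44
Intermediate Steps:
n(G, v) = 5
u(Z, T) = T + Z
c = 376/9 (c = 8*(5/1 + 2/(5 + 4)) = 8*(5*1 + 2/9) = 8*(5 + 2*(1/9)) = 8*(5 + 2/9) = 8*(47/9) = 376/9 ≈ 41.778)
(1 + c)*p(7, -5) = (1 + 376/9)*(-7) = (385/9)*(-7) = -2695/9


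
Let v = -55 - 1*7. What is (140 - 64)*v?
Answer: -4712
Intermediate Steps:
v = -62 (v = -55 - 7 = -62)
(140 - 64)*v = (140 - 64)*(-62) = 76*(-62) = -4712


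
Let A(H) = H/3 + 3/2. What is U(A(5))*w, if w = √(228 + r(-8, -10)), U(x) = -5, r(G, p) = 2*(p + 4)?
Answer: -30*√6 ≈ -73.485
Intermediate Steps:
r(G, p) = 8 + 2*p (r(G, p) = 2*(4 + p) = 8 + 2*p)
A(H) = 3/2 + H/3 (A(H) = H*(⅓) + 3*(½) = H/3 + 3/2 = 3/2 + H/3)
w = 6*√6 (w = √(228 + (8 + 2*(-10))) = √(228 + (8 - 20)) = √(228 - 12) = √216 = 6*√6 ≈ 14.697)
U(A(5))*w = -30*√6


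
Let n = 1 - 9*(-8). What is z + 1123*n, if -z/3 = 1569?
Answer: 77272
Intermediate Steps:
z = -4707 (z = -3*1569 = -4707)
n = 73 (n = 1 + 72 = 73)
z + 1123*n = -4707 + 1123*73 = -4707 + 81979 = 77272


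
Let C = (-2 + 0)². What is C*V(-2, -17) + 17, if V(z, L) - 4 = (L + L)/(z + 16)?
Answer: 163/7 ≈ 23.286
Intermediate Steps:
V(z, L) = 4 + 2*L/(16 + z) (V(z, L) = 4 + (L + L)/(z + 16) = 4 + (2*L)/(16 + z) = 4 + 2*L/(16 + z))
C = 4 (C = (-2)² = 4)
C*V(-2, -17) + 17 = 4*(2*(32 - 17 + 2*(-2))/(16 - 2)) + 17 = 4*(2*(32 - 17 - 4)/14) + 17 = 4*(2*(1/14)*11) + 17 = 4*(11/7) + 17 = 44/7 + 17 = 163/7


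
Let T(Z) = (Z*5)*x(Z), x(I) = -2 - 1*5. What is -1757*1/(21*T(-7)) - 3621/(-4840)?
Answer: 289319/711480 ≈ 0.40664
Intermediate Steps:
x(I) = -7 (x(I) = -2 - 5 = -7)
T(Z) = -35*Z (T(Z) = (Z*5)*(-7) = (5*Z)*(-7) = -35*Z)
-1757*1/(21*T(-7)) - 3621/(-4840) = -1757/(-35*(-7)*21) - 3621/(-4840) = -1757/(245*21) - 3621*(-1/4840) = -1757/5145 + 3621/4840 = -1757*1/5145 + 3621/4840 = -251/735 + 3621/4840 = 289319/711480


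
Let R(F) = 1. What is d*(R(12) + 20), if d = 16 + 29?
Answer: 945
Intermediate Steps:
d = 45
d*(R(12) + 20) = 45*(1 + 20) = 45*21 = 945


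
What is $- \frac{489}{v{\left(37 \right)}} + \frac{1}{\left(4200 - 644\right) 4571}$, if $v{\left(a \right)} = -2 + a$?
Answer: $- \frac{1135491247}{81272380} \approx -13.971$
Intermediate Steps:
$- \frac{489}{v{\left(37 \right)}} + \frac{1}{\left(4200 - 644\right) 4571} = - \frac{489}{-2 + 37} + \frac{1}{\left(4200 - 644\right) 4571} = - \frac{489}{35} + \frac{1}{3556} \cdot \frac{1}{4571} = \left(-489\right) \frac{1}{35} + \frac{1}{3556} \cdot \frac{1}{4571} = - \frac{489}{35} + \frac{1}{16254476} = - \frac{1135491247}{81272380}$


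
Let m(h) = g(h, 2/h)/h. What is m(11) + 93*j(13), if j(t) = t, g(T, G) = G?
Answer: 146291/121 ≈ 1209.0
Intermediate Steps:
m(h) = 2/h² (m(h) = (2/h)/h = 2/h²)
m(11) + 93*j(13) = 2/11² + 93*13 = 2*(1/121) + 1209 = 2/121 + 1209 = 146291/121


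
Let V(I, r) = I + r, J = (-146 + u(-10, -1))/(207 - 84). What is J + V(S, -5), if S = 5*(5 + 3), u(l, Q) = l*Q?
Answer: 4169/123 ≈ 33.894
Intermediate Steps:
u(l, Q) = Q*l
J = -136/123 (J = (-146 - 1*(-10))/(207 - 84) = (-146 + 10)/123 = -136*1/123 = -136/123 ≈ -1.1057)
S = 40 (S = 5*8 = 40)
J + V(S, -5) = -136/123 + (40 - 5) = -136/123 + 35 = 4169/123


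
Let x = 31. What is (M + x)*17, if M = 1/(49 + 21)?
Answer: 36907/70 ≈ 527.24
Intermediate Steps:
M = 1/70 ≈ 0.014286
(M + x)*17 = (1/70 + 31)*17 = (2171/70)*17 = 36907/70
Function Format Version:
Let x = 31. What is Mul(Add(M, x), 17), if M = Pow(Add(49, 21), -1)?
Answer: Rational(36907, 70) ≈ 527.24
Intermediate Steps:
M = Rational(1, 70) (M = Pow(70, -1) = Rational(1, 70) ≈ 0.014286)
Mul(Add(M, x), 17) = Mul(Add(Rational(1, 70), 31), 17) = Mul(Rational(2171, 70), 17) = Rational(36907, 70)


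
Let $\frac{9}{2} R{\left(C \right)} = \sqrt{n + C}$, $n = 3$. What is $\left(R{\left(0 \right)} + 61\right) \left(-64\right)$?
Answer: $-3904 - \frac{128 \sqrt{3}}{9} \approx -3928.6$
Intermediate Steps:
$R{\left(C \right)} = \frac{2 \sqrt{3 + C}}{9}$
$\left(R{\left(0 \right)} + 61\right) \left(-64\right) = \left(\frac{2 \sqrt{3 + 0}}{9} + 61\right) \left(-64\right) = \left(\frac{2 \sqrt{3}}{9} + 61\right) \left(-64\right) = \left(61 + \frac{2 \sqrt{3}}{9}\right) \left(-64\right) = -3904 - \frac{128 \sqrt{3}}{9}$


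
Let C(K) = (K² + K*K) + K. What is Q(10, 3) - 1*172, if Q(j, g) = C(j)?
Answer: 38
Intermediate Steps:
C(K) = K + 2*K² (C(K) = (K² + K²) + K = 2*K² + K = K + 2*K²)
Q(j, g) = j*(1 + 2*j)
Q(10, 3) - 1*172 = 10*(1 + 2*10) - 1*172 = 10*(1 + 20) - 172 = 10*21 - 172 = 210 - 172 = 38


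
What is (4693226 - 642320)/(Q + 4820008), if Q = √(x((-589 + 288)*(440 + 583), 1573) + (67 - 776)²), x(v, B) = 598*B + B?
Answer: 4881349831812/5808118918789 - 702832191*√3/5808118918789 ≈ 0.84023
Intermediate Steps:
x(v, B) = 599*B
Q = 694*√3 (Q = √(599*1573 + (67 - 776)²) = √(942227 + (-709)²) = √(942227 + 502681) = √1444908 = 694*√3 ≈ 1202.0)
(4693226 - 642320)/(Q + 4820008) = (4693226 - 642320)/(694*√3 + 4820008) = 4050906/(4820008 + 694*√3)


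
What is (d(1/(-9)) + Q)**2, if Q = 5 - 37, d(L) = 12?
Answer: 400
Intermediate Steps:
Q = -32
(d(1/(-9)) + Q)**2 = (12 - 32)**2 = (-20)**2 = 400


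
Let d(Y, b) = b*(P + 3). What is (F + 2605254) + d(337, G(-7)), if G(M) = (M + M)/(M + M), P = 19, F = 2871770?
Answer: 5477046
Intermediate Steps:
G(M) = 1 (G(M) = (2*M)/((2*M)) = (2*M)*(1/(2*M)) = 1)
d(Y, b) = 22*b (d(Y, b) = b*(19 + 3) = b*22 = 22*b)
(F + 2605254) + d(337, G(-7)) = (2871770 + 2605254) + 22*1 = 5477024 + 22 = 5477046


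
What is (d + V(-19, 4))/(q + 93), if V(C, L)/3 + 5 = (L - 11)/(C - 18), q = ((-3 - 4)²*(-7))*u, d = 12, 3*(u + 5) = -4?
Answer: -135/125726 ≈ -0.0010738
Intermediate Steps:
u = -19/3 (u = -5 + (⅓)*(-4) = -5 - 4/3 = -19/3 ≈ -6.3333)
q = 6517/3 (q = ((-3 - 4)²*(-7))*(-19/3) = ((-7)²*(-7))*(-19/3) = (49*(-7))*(-19/3) = -343*(-19/3) = 6517/3 ≈ 2172.3)
V(C, L) = -15 + 3*(-11 + L)/(-18 + C) (V(C, L) = -15 + 3*((L - 11)/(C - 18)) = -15 + 3*((-11 + L)/(-18 + C)) = -15 + 3*(-11 + L)/(-18 + C))
(d + V(-19, 4))/(q + 93) = (12 + 3*(79 + 4 - 5*(-19))/(-18 - 19))/(6517/3 + 93) = (12 + 3*(79 + 4 + 95)/(-37))/(6796/3) = (12 + 3*(-1/37)*178)*(3/6796) = (12 - 534/37)*(3/6796) = -90/37*3/6796 = -135/125726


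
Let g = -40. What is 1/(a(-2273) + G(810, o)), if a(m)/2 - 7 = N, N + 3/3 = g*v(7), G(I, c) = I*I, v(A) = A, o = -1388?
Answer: 1/655552 ≈ 1.5254e-6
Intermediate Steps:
G(I, c) = I²
N = -281 (N = -1 - 40*7 = -1 - 280 = -281)
a(m) = -548 (a(m) = 14 + 2*(-281) = 14 - 562 = -548)
1/(a(-2273) + G(810, o)) = 1/(-548 + 810²) = 1/(-548 + 656100) = 1/655552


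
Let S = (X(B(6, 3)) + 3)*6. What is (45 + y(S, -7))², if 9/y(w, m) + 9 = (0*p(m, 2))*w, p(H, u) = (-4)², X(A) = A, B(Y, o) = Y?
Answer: 1936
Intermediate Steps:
p(H, u) = 16
S = 54 (S = (6 + 3)*6 = 9*6 = 54)
y(w, m) = -1 (y(w, m) = 9/(-9 + (0*16)*w) = 9/(-9 + 0*w) = 9/(-9 + 0) = 9/(-9) = 9*(-⅑) = -1)
(45 + y(S, -7))² = (45 - 1)² = 44² = 1936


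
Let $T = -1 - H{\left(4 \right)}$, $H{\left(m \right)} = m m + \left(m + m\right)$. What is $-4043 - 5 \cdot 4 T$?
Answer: $-3543$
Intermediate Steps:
$H{\left(m \right)} = m^{2} + 2 m$
$T = -25$ ($T = -1 - 4 \left(2 + 4\right) = -1 - 4 \cdot 6 = -1 - 24 = -25$)
$-4043 - 5 \cdot 4 T = -4043 - 5 \cdot 4 \left(-25\right) = -4043 - 20 \left(-25\right) = -4043 - -500 = -4043 + 500 = -3543$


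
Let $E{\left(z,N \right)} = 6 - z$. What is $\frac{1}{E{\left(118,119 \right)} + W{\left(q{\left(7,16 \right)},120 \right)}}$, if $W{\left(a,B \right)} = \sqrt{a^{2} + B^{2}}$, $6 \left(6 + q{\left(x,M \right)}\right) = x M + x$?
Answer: $\frac{4032}{73705} + \frac{6 \sqrt{525289}}{73705} \approx 0.1137$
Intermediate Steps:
$q{\left(x,M \right)} = -6 + \frac{x}{6} + \frac{M x}{6}$ ($q{\left(x,M \right)} = -6 + \frac{x M + x}{6} = -6 + \frac{M x + x}{6} = -6 + \frac{x + M x}{6} = -6 + \left(\frac{x}{6} + \frac{M x}{6}\right) = -6 + \frac{x}{6} + \frac{M x}{6}$)
$W{\left(a,B \right)} = \sqrt{B^{2} + a^{2}}$
$\frac{1}{E{\left(118,119 \right)} + W{\left(q{\left(7,16 \right)},120 \right)}} = \frac{1}{\left(6 - 118\right) + \sqrt{120^{2} + \left(-6 + \frac{1}{6} \cdot 7 + \frac{1}{6} \cdot 16 \cdot 7\right)^{2}}} = \frac{1}{\left(6 - 118\right) + \sqrt{14400 + \left(-6 + \frac{7}{6} + \frac{56}{3}\right)^{2}}} = \frac{1}{-112 + \sqrt{14400 + \left(\frac{83}{6}\right)^{2}}} = \frac{1}{-112 + \sqrt{14400 + \frac{6889}{36}}} = \frac{1}{-112 + \sqrt{\frac{525289}{36}}} = \frac{1}{-112 + \frac{\sqrt{525289}}{6}}$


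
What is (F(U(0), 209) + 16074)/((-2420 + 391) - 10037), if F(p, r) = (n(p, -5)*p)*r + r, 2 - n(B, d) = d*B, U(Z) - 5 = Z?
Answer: -22249/6033 ≈ -3.6879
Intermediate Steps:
U(Z) = 5 + Z
n(B, d) = 2 - B*d (n(B, d) = 2 - d*B = 2 - B*d)
F(p, r) = r + p*r*(2 + 5*p) (F(p, r) = ((2 - 1*p*(-5))*p)*r + r = ((2 + 5*p)*p)*r + r = (p*(2 + 5*p))*r + r = p*r*(2 + 5*p) + r = r + p*r*(2 + 5*p))
(F(U(0), 209) + 16074)/((-2420 + 391) - 10037) = (209*(1 + 2*(5 + 0) + 5*(5 + 0)²) + 16074)/((-2420 + 391) - 10037) = (209*(1 + 2*5 + 5*5²) + 16074)/(-2029 - 10037) = (209*(1 + 10 + 5*25) + 16074)/(-12066) = (209*(1 + 10 + 125) + 16074)*(-1/12066) = (209*136 + 16074)*(-1/12066) = (28424 + 16074)*(-1/12066) = 44498*(-1/12066) = -22249/6033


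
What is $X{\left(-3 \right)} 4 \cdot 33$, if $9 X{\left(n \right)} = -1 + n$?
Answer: $- \frac{176}{3} \approx -58.667$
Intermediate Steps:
$X{\left(n \right)} = - \frac{1}{9} + \frac{n}{9}$ ($X{\left(n \right)} = \frac{-1 + n}{9} = - \frac{1}{9} + \frac{n}{9}$)
$X{\left(-3 \right)} 4 \cdot 33 = \left(- \frac{1}{9} + \frac{1}{9} \left(-3\right)\right) 4 \cdot 33 = \left(- \frac{1}{9} - \frac{1}{3}\right) 4 \cdot 33 = \left(- \frac{4}{9}\right) 4 \cdot 33 = \left(- \frac{16}{9}\right) 33 = - \frac{176}{3}$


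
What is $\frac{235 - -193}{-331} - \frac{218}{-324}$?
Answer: $- \frac{33257}{53622} \approx -0.62021$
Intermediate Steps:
$\frac{235 - -193}{-331} - \frac{218}{-324} = \left(235 + 193\right) \left(- \frac{1}{331}\right) - - \frac{109}{162} = 428 \left(- \frac{1}{331}\right) + \frac{109}{162} = - \frac{428}{331} + \frac{109}{162} = - \frac{33257}{53622}$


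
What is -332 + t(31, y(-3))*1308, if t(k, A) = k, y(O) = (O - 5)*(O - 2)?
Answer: 40216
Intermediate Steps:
y(O) = (-5 + O)*(-2 + O)
-332 + t(31, y(-3))*1308 = -332 + 31*1308 = -332 + 40548 = 40216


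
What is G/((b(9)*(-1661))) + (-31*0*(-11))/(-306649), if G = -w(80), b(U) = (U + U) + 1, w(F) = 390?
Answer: 390/31559 ≈ 0.012358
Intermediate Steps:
b(U) = 1 + 2*U (b(U) = 2*U + 1 = 1 + 2*U)
G = -390 (G = -1*390 = -390)
G/((b(9)*(-1661))) + (-31*0*(-11))/(-306649) = -390*(-1/(1661*(1 + 2*9))) + (-31*0*(-11))/(-306649) = -390*(-1/(1661*(1 + 18))) + (-31*0*(-11))*(-1/306649) = -390/(19*(-1661)) + (0*(-11))*(-1/306649) = -390/(-31559) + 0*(-1/306649) = -390*(-1/31559) + 0 = 390/31559 + 0 = 390/31559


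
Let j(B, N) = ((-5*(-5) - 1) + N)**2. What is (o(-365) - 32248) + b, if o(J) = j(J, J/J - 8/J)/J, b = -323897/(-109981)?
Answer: -172457657068048784/5348059834625 ≈ -32247.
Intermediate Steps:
b = 323897/109981 (b = -323897*(-1/109981) = 323897/109981 ≈ 2.9450)
j(B, N) = (24 + N)**2 (j(B, N) = ((25 - 1) + N)**2 = (24 + N)**2)
o(J) = (25 - 8/J)**2/J (o(J) = (24 + (J/J - 8/J))**2/J = (24 + (1 - 8/J))**2/J = (25 - 8/J)**2/J)
(o(-365) - 32248) + b = ((-8 + 25*(-365))**2/(-365)**3 - 32248) + 323897/109981 = (-(-8 - 9125)**2/48627125 - 32248) + 323897/109981 = (-1/48627125*(-9133)**2 - 32248) + 323897/109981 = (-1/48627125*83411689 - 32248) + 323897/109981 = (-83411689/48627125 - 32248) + 323897/109981 = -1568210938689/48627125 + 323897/109981 = -172457657068048784/5348059834625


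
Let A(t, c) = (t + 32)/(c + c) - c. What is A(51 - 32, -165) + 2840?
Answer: 330533/110 ≈ 3004.8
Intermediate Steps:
A(t, c) = -c + (32 + t)/(2*c) (A(t, c) = (32 + t)/((2*c)) - c = (32 + t)*(1/(2*c)) - c = (32 + t)/(2*c) - c = -c + (32 + t)/(2*c))
A(51 - 32, -165) + 2840 = (16 + (51 - 32)/2 - 1*(-165)**2)/(-165) + 2840 = -(16 + (1/2)*19 - 1*27225)/165 + 2840 = -(16 + 19/2 - 27225)/165 + 2840 = -1/165*(-54399/2) + 2840 = 18133/110 + 2840 = 330533/110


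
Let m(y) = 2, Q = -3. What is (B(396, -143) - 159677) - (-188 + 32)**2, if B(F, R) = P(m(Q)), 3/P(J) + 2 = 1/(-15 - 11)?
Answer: -9752767/53 ≈ -1.8401e+5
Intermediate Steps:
P(J) = -78/53 (P(J) = 3/(-2 + 1/(-15 - 11)) = 3/(-2 + 1/(-26)) = 3/(-2 - 1/26) = 3/(-53/26) = 3*(-26/53) = -78/53)
B(F, R) = -78/53
(B(396, -143) - 159677) - (-188 + 32)**2 = (-78/53 - 159677) - (-188 + 32)**2 = -8462959/53 - 1*(-156)**2 = -8462959/53 - 1*24336 = -8462959/53 - 24336 = -9752767/53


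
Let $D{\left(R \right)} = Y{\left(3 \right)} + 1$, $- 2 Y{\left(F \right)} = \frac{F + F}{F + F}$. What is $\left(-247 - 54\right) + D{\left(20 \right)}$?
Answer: $- \frac{601}{2} \approx -300.5$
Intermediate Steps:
$Y{\left(F \right)} = - \frac{1}{2}$ ($Y{\left(F \right)} = - \frac{\left(F + F\right) \frac{1}{F + F}}{2} = - \frac{2 F \frac{1}{2 F}}{2} = \left(- \frac{1}{2}\right) 1 = - \frac{1}{2}$)
$D{\left(R \right)} = \frac{1}{2}$ ($D{\left(R \right)} = - \frac{1}{2} + 1 = \frac{1}{2}$)
$\left(-247 - 54\right) + D{\left(20 \right)} = \left(-247 - 54\right) + \frac{1}{2} = -301 + \frac{1}{2} = - \frac{601}{2}$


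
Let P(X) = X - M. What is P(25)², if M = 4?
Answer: 441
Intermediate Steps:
P(X) = -4 + X (P(X) = X - 1*4 = X - 4 = -4 + X)
P(25)² = (-4 + 25)² = 21² = 441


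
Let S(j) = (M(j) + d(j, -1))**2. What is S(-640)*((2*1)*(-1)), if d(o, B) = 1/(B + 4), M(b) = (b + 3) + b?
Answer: -29337800/9 ≈ -3.2598e+6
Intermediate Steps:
M(b) = 3 + 2*b (M(b) = (3 + b) + b = 3 + 2*b)
d(o, B) = 1/(4 + B)
S(j) = (10/3 + 2*j)**2 (S(j) = ((3 + 2*j) + 1/(4 - 1))**2 = ((3 + 2*j) + 1/3)**2 = (10/3 + 2*j)**2)
S(-640)*((2*1)*(-1)) = (4*(5 + 3*(-640))**2/9)*((2*1)*(-1)) = (4*(5 - 1920)**2/9)*(2*(-1)) = ((4/9)*(-1915)**2)*(-2) = ((4/9)*3667225)*(-2) = (14668900/9)*(-2) = -29337800/9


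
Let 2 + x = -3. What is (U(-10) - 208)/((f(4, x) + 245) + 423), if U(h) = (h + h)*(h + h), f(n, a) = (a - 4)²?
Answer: 192/749 ≈ 0.25634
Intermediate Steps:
x = -5 (x = -2 - 3 = -5)
f(n, a) = (-4 + a)²
U(h) = 4*h² (U(h) = (2*h)*(2*h) = 4*h²)
(U(-10) - 208)/((f(4, x) + 245) + 423) = (4*(-10)² - 208)/(((-4 - 5)² + 245) + 423) = (4*100 - 208)/(((-9)² + 245) + 423) = (400 - 208)/((81 + 245) + 423) = 192/(326 + 423) = 192/749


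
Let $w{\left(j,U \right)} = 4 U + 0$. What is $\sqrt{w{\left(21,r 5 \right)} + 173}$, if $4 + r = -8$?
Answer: $i \sqrt{67} \approx 8.1853 i$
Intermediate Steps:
$r = -12$ ($r = -4 - 8 = -12$)
$w{\left(j,U \right)} = 4 U$
$\sqrt{w{\left(21,r 5 \right)} + 173} = \sqrt{4 \left(\left(-12\right) 5\right) + 173} = \sqrt{4 \left(-60\right) + 173} = \sqrt{-240 + 173} = \sqrt{-67} = i \sqrt{67}$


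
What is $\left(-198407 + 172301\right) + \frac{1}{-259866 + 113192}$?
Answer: $- \frac{3829071445}{146674} \approx -26106.0$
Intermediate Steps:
$\left(-198407 + 172301\right) + \frac{1}{-259866 + 113192} = -26106 + \frac{1}{-146674} = -26106 - \frac{1}{146674} = - \frac{3829071445}{146674}$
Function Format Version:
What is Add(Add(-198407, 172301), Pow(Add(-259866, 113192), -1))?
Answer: Rational(-3829071445, 146674) ≈ -26106.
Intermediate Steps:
Add(Add(-198407, 172301), Pow(Add(-259866, 113192), -1)) = Add(-26106, Pow(-146674, -1)) = Add(-26106, Rational(-1, 146674)) = Rational(-3829071445, 146674)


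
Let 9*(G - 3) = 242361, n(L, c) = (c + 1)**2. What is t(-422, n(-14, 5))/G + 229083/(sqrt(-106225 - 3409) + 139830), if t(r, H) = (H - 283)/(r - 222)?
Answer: 277793111454881509/169561647630855536 - 229083*I*sqrt(109634)/19552538534 ≈ 1.6383 - 0.0038794*I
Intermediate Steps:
n(L, c) = (1 + c)**2
G = 26932 (G = 3 + (1/9)*242361 = 3 + 26929 = 26932)
t(r, H) = (-283 + H)/(-222 + r)
t(-422, n(-14, 5))/G + 229083/(sqrt(-106225 - 3409) + 139830) = ((-283 + (1 + 5)**2)/(-222 - 422))/26932 + 229083/(sqrt(-106225 - 3409) + 139830) = ((-283 + 6**2)/(-644))*(1/26932) + 229083/(sqrt(-109634) + 139830) = -(-283 + 36)/644*(1/26932) + 229083/(I*sqrt(109634) + 139830) = -1/644*(-247)*(1/26932) + 229083/(139830 + I*sqrt(109634)) = (247/644)*(1/26932) + 229083/(139830 + I*sqrt(109634)) = 247/17344208 + 229083/(139830 + I*sqrt(109634))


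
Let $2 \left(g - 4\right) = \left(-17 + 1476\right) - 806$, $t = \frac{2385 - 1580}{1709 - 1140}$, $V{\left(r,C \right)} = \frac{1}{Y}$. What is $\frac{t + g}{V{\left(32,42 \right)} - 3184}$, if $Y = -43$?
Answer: $- \frac{16241917}{155806994} \approx -0.10424$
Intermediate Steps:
$V{\left(r,C \right)} = - \frac{1}{43}$ ($V{\left(r,C \right)} = \frac{1}{-43} = - \frac{1}{43}$)
$t = \frac{805}{569} \approx 1.4148$
$g = \frac{661}{2}$ ($g = 4 + \frac{\left(-17 + 1476\right) - 806}{2} = 4 + \frac{1459 - 806}{2} = 4 + \frac{1}{2} \cdot 653 = 4 + \frac{653}{2} = \frac{661}{2} \approx 330.5$)
$\frac{t + g}{V{\left(32,42 \right)} - 3184} = \frac{\frac{805}{569} + \frac{661}{2}}{- \frac{1}{43} - 3184} = \frac{377719}{1138 \left(- \frac{136913}{43}\right)} = \frac{377719}{1138} \left(- \frac{43}{136913}\right) = - \frac{16241917}{155806994}$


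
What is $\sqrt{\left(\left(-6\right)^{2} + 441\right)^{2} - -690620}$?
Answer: $\sqrt{918149} \approx 958.2$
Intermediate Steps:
$\sqrt{\left(\left(-6\right)^{2} + 441\right)^{2} - -690620} = \sqrt{\left(36 + 441\right)^{2} + 690620} = \sqrt{477^{2} + 690620} = \sqrt{227529 + 690620} = \sqrt{918149}$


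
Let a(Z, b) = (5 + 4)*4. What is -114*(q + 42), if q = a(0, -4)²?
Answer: -152532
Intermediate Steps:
a(Z, b) = 36 (a(Z, b) = 9*4 = 36)
q = 1296 (q = 36² = 1296)
-114*(q + 42) = -114*(1296 + 42) = -114*1338 = -152532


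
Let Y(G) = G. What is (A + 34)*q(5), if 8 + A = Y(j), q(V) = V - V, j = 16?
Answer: 0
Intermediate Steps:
q(V) = 0
A = 8 (A = -8 + 16 = 8)
(A + 34)*q(5) = (8 + 34)*0 = 42*0 = 0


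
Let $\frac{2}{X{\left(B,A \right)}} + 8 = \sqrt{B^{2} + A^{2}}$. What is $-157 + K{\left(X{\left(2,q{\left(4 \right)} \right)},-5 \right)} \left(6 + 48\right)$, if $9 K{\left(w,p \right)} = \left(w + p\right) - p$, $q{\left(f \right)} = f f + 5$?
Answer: $- \frac{19907}{127} + \frac{4 \sqrt{445}}{127} \approx -156.08$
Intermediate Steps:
$q{\left(f \right)} = 5 + f^{2}$ ($q{\left(f \right)} = f^{2} + 5 = 5 + f^{2}$)
$X{\left(B,A \right)} = \frac{2}{-8 + \sqrt{A^{2} + B^{2}}}$ ($X{\left(B,A \right)} = \frac{2}{-8 + \sqrt{B^{2} + A^{2}}} = \frac{2}{-8 + \sqrt{A^{2} + B^{2}}}$)
$K{\left(w,p \right)} = \frac{w}{9}$ ($K{\left(w,p \right)} = \frac{\left(w + p\right) - p}{9} = \frac{\left(p + w\right) - p}{9} = \frac{w}{9}$)
$-157 + K{\left(X{\left(2,q{\left(4 \right)} \right)},-5 \right)} \left(6 + 48\right) = -157 + \frac{2 \frac{1}{-8 + \sqrt{\left(5 + 4^{2}\right)^{2} + 2^{2}}}}{9} \left(6 + 48\right) = -157 + \frac{2 \frac{1}{-8 + \sqrt{\left(5 + 16\right)^{2} + 4}}}{9} \cdot 54 = -157 + \frac{2 \frac{1}{-8 + \sqrt{21^{2} + 4}}}{9} \cdot 54 = -157 + \frac{2 \frac{1}{-8 + \sqrt{441 + 4}}}{9} \cdot 54 = -157 + \frac{2 \frac{1}{-8 + \sqrt{445}}}{9} \cdot 54 = -157 + \frac{2}{9 \left(-8 + \sqrt{445}\right)} 54 = -157 + \frac{12}{-8 + \sqrt{445}}$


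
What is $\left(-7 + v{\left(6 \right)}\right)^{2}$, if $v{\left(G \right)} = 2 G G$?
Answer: $4225$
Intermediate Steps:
$v{\left(G \right)} = 2 G^{2}$
$\left(-7 + v{\left(6 \right)}\right)^{2} = \left(-7 + 2 \cdot 6^{2}\right)^{2} = \left(-7 + 2 \cdot 36\right)^{2} = \left(-7 + 72\right)^{2} = 65^{2} = 4225$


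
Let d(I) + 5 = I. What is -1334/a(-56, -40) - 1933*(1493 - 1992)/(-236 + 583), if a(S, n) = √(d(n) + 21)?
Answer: 964567/347 + 667*I*√6/6 ≈ 2779.7 + 272.3*I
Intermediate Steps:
d(I) = -5 + I
a(S, n) = √(16 + n) (a(S, n) = √((-5 + n) + 21) = √(16 + n))
-1334/a(-56, -40) - 1933*(1493 - 1992)/(-236 + 583) = -1334/√(16 - 40) - 1933*(1493 - 1992)/(-236 + 583) = -1334*(-I*√6/12) - 1933/(347/(-499)) = -1334*(-I*√6/12) - 1933/(347*(-1/499)) = -(-667)*I*√6/6 - 1933/(-347/499) = 667*I*√6/6 - 1933*(-499/347) = 667*I*√6/6 + 964567/347 = 964567/347 + 667*I*√6/6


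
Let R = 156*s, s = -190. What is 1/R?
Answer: -1/29640 ≈ -3.3738e-5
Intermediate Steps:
R = -29640 (R = 156*(-190) = -29640)
1/R = 1/(-29640) = -1/29640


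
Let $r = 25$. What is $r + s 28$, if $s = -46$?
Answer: $-1263$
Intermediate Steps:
$r + s 28 = 25 - 1288 = -1263$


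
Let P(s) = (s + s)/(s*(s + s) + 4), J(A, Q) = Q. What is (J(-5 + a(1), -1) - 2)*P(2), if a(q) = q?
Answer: -1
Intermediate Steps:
P(s) = 2*s/(4 + 2*s**2) (P(s) = (2*s)/(s*(2*s) + 4) = (2*s)/(2*s**2 + 4) = (2*s)/(4 + 2*s**2) = 2*s/(4 + 2*s**2))
(J(-5 + a(1), -1) - 2)*P(2) = (-1 - 2)*(2/(2 + 2**2)) = -6/(2 + 4) = -6/6 = -3*1/3 = -1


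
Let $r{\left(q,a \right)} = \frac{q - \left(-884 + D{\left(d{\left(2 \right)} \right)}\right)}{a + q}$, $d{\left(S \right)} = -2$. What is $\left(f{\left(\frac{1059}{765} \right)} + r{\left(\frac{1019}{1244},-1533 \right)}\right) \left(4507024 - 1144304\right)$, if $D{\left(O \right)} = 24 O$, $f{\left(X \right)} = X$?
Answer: $\frac{253495798303616}{97207683} \approx 2.6078 \cdot 10^{6}$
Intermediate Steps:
$r{\left(q,a \right)} = \frac{932 + q}{a + q}$ ($r{\left(q,a \right)} = \frac{q + \left(884 - 24 \left(-2\right)\right)}{a + q} = \frac{q + \left(884 - -48\right)}{a + q} = \frac{q + \left(884 + 48\right)}{a + q} = \frac{q + 932}{a + q} = \frac{932 + q}{a + q}$)
$\left(f{\left(\frac{1059}{765} \right)} + r{\left(\frac{1019}{1244},-1533 \right)}\right) \left(4507024 - 1144304\right) = \left(\frac{1059}{765} + \frac{932 + \frac{1019}{1244}}{-1533 + \frac{1019}{1244}}\right) \left(4507024 - 1144304\right) = \left(1059 \cdot \frac{1}{765} + \frac{932 + 1019 \cdot \frac{1}{1244}}{-1533 + 1019 \cdot \frac{1}{1244}}\right) 3362720 = \left(\frac{353}{255} + \frac{932 + \frac{1019}{1244}}{-1533 + \frac{1019}{1244}}\right) 3362720 = \left(\frac{353}{255} + \frac{1}{- \frac{1906033}{1244}} \cdot \frac{1160427}{1244}\right) 3362720 = \left(\frac{353}{255} - \frac{1160427}{1906033}\right) 3362720 = \frac{376920764}{486038415} \cdot 3362720 = \frac{253495798303616}{97207683}$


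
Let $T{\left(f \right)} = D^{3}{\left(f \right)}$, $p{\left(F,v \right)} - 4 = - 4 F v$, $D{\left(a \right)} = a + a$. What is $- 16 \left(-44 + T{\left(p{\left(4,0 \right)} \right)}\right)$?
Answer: $-7488$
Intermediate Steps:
$D{\left(a \right)} = 2 a$
$p{\left(F,v \right)} = 4 - 4 F v$ ($p{\left(F,v \right)} = 4 + - 4 F v = 4 - 4 F v$)
$T{\left(f \right)} = 8 f^{3}$ ($T{\left(f \right)} = \left(2 f\right)^{3} = 8 f^{3}$)
$- 16 \left(-44 + T{\left(p{\left(4,0 \right)} \right)}\right) = - 16 \left(-44 + 8 \left(4 - 16 \cdot 0\right)^{3}\right) = - 16 \left(-44 + 8 \left(4 + 0\right)^{3}\right) = - 16 \left(-44 + 8 \cdot 4^{3}\right) = - 16 \left(-44 + 8 \cdot 64\right) = - 16 \left(-44 + 512\right) = \left(-16\right) 468 = -7488$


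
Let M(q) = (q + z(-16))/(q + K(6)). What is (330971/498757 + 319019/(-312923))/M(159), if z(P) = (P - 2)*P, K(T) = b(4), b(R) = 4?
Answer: -210552487150/1622428463019 ≈ -0.12978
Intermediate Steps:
K(T) = 4
z(P) = P*(-2 + P) (z(P) = (-2 + P)*P = P*(-2 + P))
M(q) = (288 + q)/(4 + q) (M(q) = (q - 16*(-2 - 16))/(q + 4) = (q - 16*(-18))/(4 + q) = (q + 288)/(4 + q) = (288 + q)/(4 + q))
(330971/498757 + 319019/(-312923))/M(159) = (330971/498757 + 319019/(-312923))/(((288 + 159)/(4 + 159))) = (330971*(1/498757) + 319019*(-1/312923))/((447/163)) = (7697/11599 - 319019/312923)/(((1/163)*447)) = -1291733050/(3629593877*447/163) = -1291733050/3629593877*163/447 = -210552487150/1622428463019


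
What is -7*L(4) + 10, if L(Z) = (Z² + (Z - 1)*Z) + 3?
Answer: -207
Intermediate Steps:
L(Z) = 3 + Z² + Z*(-1 + Z) (L(Z) = (Z² + (-1 + Z)*Z) + 3 = (Z² + Z*(-1 + Z)) + 3 = 3 + Z² + Z*(-1 + Z))
-7*L(4) + 10 = -7*(3 - 1*4 + 2*4²) + 10 = -7*(3 - 4 + 2*16) + 10 = -7*(3 - 4 + 32) + 10 = -7*31 + 10 = -217 + 10 = -207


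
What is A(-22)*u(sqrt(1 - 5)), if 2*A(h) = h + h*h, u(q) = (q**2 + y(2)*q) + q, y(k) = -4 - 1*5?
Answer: 924*I*(-4 + I) ≈ -924.0 - 3696.0*I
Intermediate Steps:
y(k) = -9 (y(k) = -4 - 5 = -9)
u(q) = q**2 - 8*q (u(q) = (q**2 - 9*q) + q = q**2 - 8*q)
A(h) = h/2 + h**2/2 (A(h) = (h + h*h)/2 = (h + h**2)/2 = h/2 + h**2/2)
A(-22)*u(sqrt(1 - 5)) = ((1/2)*(-22)*(1 - 22))*(sqrt(1 - 5)*(-8 + sqrt(1 - 5))) = ((1/2)*(-22)*(-21))*(sqrt(-4)*(-8 + sqrt(-4))) = 231*((2*I)*(-8 + 2*I)) = 231*(2*I*(-8 + 2*I)) = 462*I*(-8 + 2*I)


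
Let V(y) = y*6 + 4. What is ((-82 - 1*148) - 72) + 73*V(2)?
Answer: 866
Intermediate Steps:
V(y) = 4 + 6*y (V(y) = 6*y + 4 = 4 + 6*y)
((-82 - 1*148) - 72) + 73*V(2) = ((-82 - 1*148) - 72) + 73*(4 + 6*2) = ((-82 - 148) - 72) + 73*(4 + 12) = (-230 - 72) + 73*16 = -302 + 1168 = 866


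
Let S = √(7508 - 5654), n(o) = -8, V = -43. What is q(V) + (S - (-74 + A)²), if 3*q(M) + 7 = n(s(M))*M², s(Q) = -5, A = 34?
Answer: -6533 + 3*√206 ≈ -6489.9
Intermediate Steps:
q(M) = -7/3 - 8*M²/3 (q(M) = -7/3 + (-8*M²)/3 = -7/3 - 8*M²/3)
S = 3*√206 (S = √1854 = 3*√206 ≈ 43.058)
q(V) + (S - (-74 + A)²) = (-7/3 - 8/3*(-43)²) + (3*√206 - (-74 + 34)²) = (-7/3 - 8/3*1849) + (3*√206 - 1*(-40)²) = (-7/3 - 14792/3) + (3*√206 - 1*1600) = -4933 + (3*√206 - 1600) = -4933 + (-1600 + 3*√206) = -6533 + 3*√206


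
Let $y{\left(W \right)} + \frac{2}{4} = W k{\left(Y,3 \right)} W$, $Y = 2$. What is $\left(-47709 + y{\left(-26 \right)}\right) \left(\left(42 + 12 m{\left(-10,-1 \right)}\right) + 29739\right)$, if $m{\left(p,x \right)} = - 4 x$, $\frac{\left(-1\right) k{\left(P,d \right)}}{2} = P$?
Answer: $- \frac{3007568583}{2} \approx -1.5038 \cdot 10^{9}$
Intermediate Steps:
$k{\left(P,d \right)} = - 2 P$
$y{\left(W \right)} = - \frac{1}{2} - 4 W^{2}$ ($y{\left(W \right)} = - \frac{1}{2} + W \left(\left(-2\right) 2\right) W = - \frac{1}{2} + W \left(-4\right) W = - \frac{1}{2} + - 4 W W = - \frac{1}{2} - 4 W^{2}$)
$\left(-47709 + y{\left(-26 \right)}\right) \left(\left(42 + 12 m{\left(-10,-1 \right)}\right) + 29739\right) = \left(-47709 - \left(\frac{1}{2} + 4 \left(-26\right)^{2}\right)\right) \left(\left(42 + 12 \left(\left(-4\right) \left(-1\right)\right)\right) + 29739\right) = \left(-47709 - \frac{5409}{2}\right) \left(\left(42 + 12 \cdot 4\right) + 29739\right) = \left(-47709 - \frac{5409}{2}\right) \left(\left(42 + 48\right) + 29739\right) = \left(-47709 - \frac{5409}{2}\right) \left(90 + 29739\right) = \left(- \frac{100827}{2}\right) 29829 = - \frac{3007568583}{2}$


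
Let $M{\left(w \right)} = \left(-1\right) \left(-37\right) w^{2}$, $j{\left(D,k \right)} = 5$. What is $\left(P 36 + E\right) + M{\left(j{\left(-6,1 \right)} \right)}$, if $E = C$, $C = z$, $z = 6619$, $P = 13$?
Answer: $8012$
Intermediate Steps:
$M{\left(w \right)} = 37 w^{2}$
$C = 6619$
$E = 6619$
$\left(P 36 + E\right) + M{\left(j{\left(-6,1 \right)} \right)} = \left(13 \cdot 36 + 6619\right) + 37 \cdot 5^{2} = \left(468 + 6619\right) + 37 \cdot 25 = 7087 + 925 = 8012$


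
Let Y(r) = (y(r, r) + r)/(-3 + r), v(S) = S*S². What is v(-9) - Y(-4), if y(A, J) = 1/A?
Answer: -20429/28 ≈ -729.61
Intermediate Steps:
v(S) = S³
Y(r) = (r + 1/r)/(-3 + r) (Y(r) = (1/r + r)/(-3 + r) = (r + 1/r)/(-3 + r))
v(-9) - Y(-4) = (-9)³ - (1 + (-4)²)/((-4)*(-3 - 4)) = -729 - (-1)*(1 + 16)/(4*(-7)) = -729 - (-1)*(-1)*17/(4*7) = -729 - 1*17/28 = -729 - 17/28 = -20429/28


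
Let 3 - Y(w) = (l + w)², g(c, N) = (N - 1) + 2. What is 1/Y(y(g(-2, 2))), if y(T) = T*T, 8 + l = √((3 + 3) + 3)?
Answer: -1/13 ≈ -0.076923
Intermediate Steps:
l = -5 (l = -8 + √((3 + 3) + 3) = -8 + √(6 + 3) = -8 + √9 = -8 + 3 = -5)
g(c, N) = 1 + N (g(c, N) = (-1 + N) + 2 = 1 + N)
y(T) = T²
Y(w) = 3 - (-5 + w)²
1/Y(y(g(-2, 2))) = 1/(3 - (-5 + (1 + 2)²)²) = 1/(3 - (-5 + 3²)²) = 1/(3 - (-5 + 9)²) = 1/(3 - 1*4²) = 1/(3 - 1*16) = 1/(3 - 16) = 1/(-13) = -1/13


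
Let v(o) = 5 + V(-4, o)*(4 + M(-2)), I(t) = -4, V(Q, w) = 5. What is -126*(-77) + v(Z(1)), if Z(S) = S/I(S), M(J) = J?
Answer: 9717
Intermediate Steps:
Z(S) = -S/4 (Z(S) = S/(-4) = S*(-1/4) = -S/4)
v(o) = 15 (v(o) = 5 + 5*(4 - 2) = 5 + 5*2 = 5 + 10 = 15)
-126*(-77) + v(Z(1)) = -126*(-77) + 15 = 9702 + 15 = 9717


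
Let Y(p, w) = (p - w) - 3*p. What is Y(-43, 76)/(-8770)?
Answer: -1/877 ≈ -0.0011403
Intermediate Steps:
Y(p, w) = -w - 2*p
Y(-43, 76)/(-8770) = (-1*76 - 2*(-43))/(-8770) = (-76 + 86)*(-1/8770) = 10*(-1/8770) = -1/877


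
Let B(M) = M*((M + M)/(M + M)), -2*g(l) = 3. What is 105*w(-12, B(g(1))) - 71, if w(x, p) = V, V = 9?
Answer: 874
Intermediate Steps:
g(l) = -3/2 (g(l) = -1/2*3 = -3/2)
B(M) = M (B(M) = M*((2*M)/((2*M))) = M*((2*M)*(1/(2*M))) = M*1 = M)
w(x, p) = 9
105*w(-12, B(g(1))) - 71 = 105*9 - 71 = 945 - 71 = 874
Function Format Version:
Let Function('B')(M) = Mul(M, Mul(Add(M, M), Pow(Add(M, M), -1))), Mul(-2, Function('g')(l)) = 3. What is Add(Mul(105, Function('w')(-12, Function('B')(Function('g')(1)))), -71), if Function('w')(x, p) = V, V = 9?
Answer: 874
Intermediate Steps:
Function('g')(l) = Rational(-3, 2) (Function('g')(l) = Mul(Rational(-1, 2), 3) = Rational(-3, 2))
Function('B')(M) = M (Function('B')(M) = Mul(M, Mul(Mul(2, M), Pow(Mul(2, M), -1))) = Mul(M, Mul(Mul(2, M), Mul(Rational(1, 2), Pow(M, -1)))) = Mul(M, 1) = M)
Function('w')(x, p) = 9
Add(Mul(105, Function('w')(-12, Function('B')(Function('g')(1)))), -71) = Add(Mul(105, 9), -71) = Add(945, -71) = 874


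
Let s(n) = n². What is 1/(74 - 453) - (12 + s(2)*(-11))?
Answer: 12127/379 ≈ 31.997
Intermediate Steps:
1/(74 - 453) - (12 + s(2)*(-11)) = 1/(74 - 453) - (12 + 2²*(-11)) = 1/(-379) - (12 + 4*(-11)) = -1/379 - (12 - 44) = -1/379 - 1*(-32) = -1/379 + 32 = 12127/379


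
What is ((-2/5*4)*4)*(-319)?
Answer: 10208/5 ≈ 2041.6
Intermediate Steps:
((-2/5*4)*4)*(-319) = ((-2*1/5*4)*4)*(-319) = (-2/5*4*4)*(-319) = -8/5*4*(-319) = -32/5*(-319) = 10208/5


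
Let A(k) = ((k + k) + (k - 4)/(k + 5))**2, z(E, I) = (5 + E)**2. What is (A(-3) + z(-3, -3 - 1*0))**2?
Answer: 142129/16 ≈ 8883.1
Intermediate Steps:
A(k) = (2*k + (-4 + k)/(5 + k))**2
(A(-3) + z(-3, -3 - 1*0))**2 = ((-4 + 2*(-3)**2 + 11*(-3))**2/(5 - 3)**2 + (5 - 3)**2)**2 = ((-4 + 2*9 - 33)**2/2**2 + 2**2)**2 = ((-4 + 18 - 33)**2/4 + 4)**2 = ((1/4)*(-19)**2 + 4)**2 = ((1/4)*361 + 4)**2 = (361/4 + 4)**2 = (377/4)**2 = 142129/16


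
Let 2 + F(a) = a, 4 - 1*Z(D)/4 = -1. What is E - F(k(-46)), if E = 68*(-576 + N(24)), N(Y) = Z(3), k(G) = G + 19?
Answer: -37779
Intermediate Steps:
k(G) = 19 + G
Z(D) = 20 (Z(D) = 16 - 4*(-1) = 16 + 4 = 20)
F(a) = -2 + a
N(Y) = 20
E = -37808 (E = 68*(-576 + 20) = 68*(-556) = -37808)
E - F(k(-46)) = -37808 - (-2 + (19 - 46)) = -37808 - (-2 - 27) = -37808 - 1*(-29) = -37808 + 29 = -37779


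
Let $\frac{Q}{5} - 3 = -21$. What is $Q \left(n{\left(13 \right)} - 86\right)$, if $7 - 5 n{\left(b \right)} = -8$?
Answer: $7470$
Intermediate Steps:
$Q = -90$ ($Q = 15 + 5 \left(-21\right) = 15 - 105 = -90$)
$n{\left(b \right)} = 3$ ($n{\left(b \right)} = \frac{7}{5} - - \frac{8}{5} = \frac{7}{5} + \frac{8}{5} = 3$)
$Q \left(n{\left(13 \right)} - 86\right) = - 90 \left(3 - 86\right) = \left(-90\right) \left(-83\right) = 7470$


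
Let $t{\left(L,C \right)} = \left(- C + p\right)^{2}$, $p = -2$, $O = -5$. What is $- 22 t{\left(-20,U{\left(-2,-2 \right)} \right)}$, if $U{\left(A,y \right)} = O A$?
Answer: $-3168$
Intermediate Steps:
$U{\left(A,y \right)} = - 5 A$
$t{\left(L,C \right)} = \left(-2 - C\right)^{2}$ ($t{\left(L,C \right)} = \left(- C - 2\right)^{2} = \left(-2 - C\right)^{2}$)
$- 22 t{\left(-20,U{\left(-2,-2 \right)} \right)} = - 22 \left(2 - -10\right)^{2} = - 22 \left(2 + 10\right)^{2} = - 22 \cdot 12^{2} = \left(-22\right) 144 = -3168$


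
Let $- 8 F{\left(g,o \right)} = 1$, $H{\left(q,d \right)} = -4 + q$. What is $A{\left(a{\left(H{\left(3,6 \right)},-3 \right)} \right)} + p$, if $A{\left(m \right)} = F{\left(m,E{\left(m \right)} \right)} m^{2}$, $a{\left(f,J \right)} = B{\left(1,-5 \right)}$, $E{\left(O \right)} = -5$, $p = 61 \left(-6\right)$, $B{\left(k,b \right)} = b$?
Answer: $- \frac{2953}{8} \approx -369.13$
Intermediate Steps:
$p = -366$
$a{\left(f,J \right)} = -5$
$F{\left(g,o \right)} = - \frac{1}{8}$ ($F{\left(g,o \right)} = \left(- \frac{1}{8}\right) 1 = - \frac{1}{8}$)
$A{\left(m \right)} = - \frac{m^{2}}{8}$
$A{\left(a{\left(H{\left(3,6 \right)},-3 \right)} \right)} + p = - \frac{\left(-5\right)^{2}}{8} - 366 = \left(- \frac{1}{8}\right) 25 - 366 = - \frac{25}{8} - 366 = - \frac{2953}{8}$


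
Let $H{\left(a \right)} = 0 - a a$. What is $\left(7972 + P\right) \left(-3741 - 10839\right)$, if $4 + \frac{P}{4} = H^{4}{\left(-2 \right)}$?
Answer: $-130928400$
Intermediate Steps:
$H{\left(a \right)} = - a^{2}$ ($H{\left(a \right)} = 0 - a^{2} = - a^{2}$)
$P = 1008$ ($P = -16 + 4 \left(- \left(-2\right)^{2}\right)^{4} = -16 + 4 \left(\left(-1\right) 4\right)^{4} = -16 + 4 \left(-4\right)^{4} = -16 + 4 \cdot 256 = -16 + 1024 = 1008$)
$\left(7972 + P\right) \left(-3741 - 10839\right) = \left(7972 + 1008\right) \left(-3741 - 10839\right) = 8980 \left(-14580\right) = -130928400$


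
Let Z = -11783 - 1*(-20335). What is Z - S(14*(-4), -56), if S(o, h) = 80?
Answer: 8472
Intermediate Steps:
Z = 8552 (Z = -11783 + 20335 = 8552)
Z - S(14*(-4), -56) = 8552 - 1*80 = 8552 - 80 = 8472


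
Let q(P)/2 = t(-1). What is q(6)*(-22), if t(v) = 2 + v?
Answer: -44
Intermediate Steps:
q(P) = 2 (q(P) = 2*(2 - 1) = 2*1 = 2)
q(6)*(-22) = 2*(-22) = -44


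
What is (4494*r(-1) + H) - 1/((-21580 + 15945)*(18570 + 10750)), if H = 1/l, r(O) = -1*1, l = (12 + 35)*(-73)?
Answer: -2547485382249569/566863644200 ≈ -4494.0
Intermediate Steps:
l = -3431 (l = 47*(-73) = -3431)
r(O) = -1
H = -1/3431 (H = 1/(-3431) = -1/3431 ≈ -0.00029146)
(4494*r(-1) + H) - 1/((-21580 + 15945)*(18570 + 10750)) = (4494*(-1) - 1/3431) - 1/((-21580 + 15945)*(18570 + 10750)) = (-4494 - 1/3431) - 1/((-5635*29320)) = -15418915/3431 - 1/(-165218200) = -15418915/3431 - 1*(-1/165218200) = -15418915/3431 + 1/165218200 = -2547485382249569/566863644200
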